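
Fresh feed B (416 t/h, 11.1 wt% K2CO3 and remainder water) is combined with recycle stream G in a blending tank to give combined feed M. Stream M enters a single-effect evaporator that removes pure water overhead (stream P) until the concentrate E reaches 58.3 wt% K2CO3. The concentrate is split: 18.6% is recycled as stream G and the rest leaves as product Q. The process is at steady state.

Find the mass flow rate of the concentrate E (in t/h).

Overall K2CO3 balance (none leaves overhead): K2CO3 in fresh feed = K2CO3 in product, i.e. 416×0.111 = (1−0.186)·E·0.583.
E = 46.176/(0.583×0.814) = 97.302 t/h.

97.3 t/h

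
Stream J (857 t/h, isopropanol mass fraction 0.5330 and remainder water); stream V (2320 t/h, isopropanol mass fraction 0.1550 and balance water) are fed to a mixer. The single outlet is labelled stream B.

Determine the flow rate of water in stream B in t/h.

2361 t/h

water out = water in = 857×0.467 + 2320×0.845 = 2360.6 t/h.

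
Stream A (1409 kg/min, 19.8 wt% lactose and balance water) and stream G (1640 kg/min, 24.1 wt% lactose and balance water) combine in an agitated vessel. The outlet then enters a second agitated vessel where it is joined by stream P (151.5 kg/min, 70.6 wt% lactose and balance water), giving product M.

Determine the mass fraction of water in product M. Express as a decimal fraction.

Overall, product flow = 3200.5 kg/min.
water in = 1409×0.802 + 1640×0.759 + 151.5×0.294 = 2419.3 kg/min.
water fraction in M = 0.756.

0.756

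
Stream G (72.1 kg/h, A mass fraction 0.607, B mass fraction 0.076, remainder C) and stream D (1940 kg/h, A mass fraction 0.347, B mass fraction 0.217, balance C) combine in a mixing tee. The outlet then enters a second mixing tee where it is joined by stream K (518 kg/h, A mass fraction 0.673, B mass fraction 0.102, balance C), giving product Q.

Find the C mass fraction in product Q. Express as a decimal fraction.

0.389

Overall, product flow = 2530.1 kg/h.
C in = 72.1×0.317 + 1940×0.436 + 518×0.225 = 985.25 kg/h.
C fraction in Q = 0.389.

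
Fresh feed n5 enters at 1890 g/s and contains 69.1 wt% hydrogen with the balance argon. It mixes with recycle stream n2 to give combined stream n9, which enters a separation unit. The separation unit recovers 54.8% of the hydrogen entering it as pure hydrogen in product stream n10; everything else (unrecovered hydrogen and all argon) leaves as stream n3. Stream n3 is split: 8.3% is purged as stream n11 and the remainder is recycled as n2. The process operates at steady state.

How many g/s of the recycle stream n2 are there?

7377 g/s

argon enters only via n5 and leaves only via the purge: 1890×0.309 = 0.083×(argon in n3), and the separation unit passes all argon, so argon in n9 = argon in n3 = 7036.3 g/s.
hydrogen in n9: m_A = 1890×0.691 + (1−0.083)·(1−0.548)·m_A, so m_A = 1306/0.5855 = 2230.5 g/s.
n3 = (1−0.548)×2230.5 + 7036.3 = 8044.4 g/s.
Recycle n2 = (1−0.083)×8044.4 = 7376.8 g/s.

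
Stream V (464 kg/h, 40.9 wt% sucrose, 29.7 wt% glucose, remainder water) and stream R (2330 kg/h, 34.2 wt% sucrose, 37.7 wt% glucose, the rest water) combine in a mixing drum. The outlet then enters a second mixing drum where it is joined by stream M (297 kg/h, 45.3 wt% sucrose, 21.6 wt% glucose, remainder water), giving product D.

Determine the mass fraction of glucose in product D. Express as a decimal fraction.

Overall, product flow = 3091 kg/h.
glucose in = 464×0.297 + 2330×0.377 + 297×0.216 = 1080.4 kg/h.
glucose fraction in D = 0.350.

0.350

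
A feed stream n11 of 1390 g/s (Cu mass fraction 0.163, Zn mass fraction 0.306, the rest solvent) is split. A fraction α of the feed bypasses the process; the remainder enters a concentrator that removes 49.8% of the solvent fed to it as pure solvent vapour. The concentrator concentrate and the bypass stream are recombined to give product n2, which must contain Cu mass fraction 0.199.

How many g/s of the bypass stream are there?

All 1390×0.163 = 226.57 g/s of Cu reaches n2, so n2 = 226.57/0.199 = 1138.5 g/s and vapour = 251.46 g/s.
The evaporator receives (1−α)·1390 of feed at 0.531 solvent and removes 0.498 of that solvent:
0.498×0.531×(1−α)×1390 = 251.46
(1−α) = 251.46/367.57 = 0.6841;  α = 0.3159.
Bypass flow = 0.3159×1390 = 439.09 g/s.

439.1 g/s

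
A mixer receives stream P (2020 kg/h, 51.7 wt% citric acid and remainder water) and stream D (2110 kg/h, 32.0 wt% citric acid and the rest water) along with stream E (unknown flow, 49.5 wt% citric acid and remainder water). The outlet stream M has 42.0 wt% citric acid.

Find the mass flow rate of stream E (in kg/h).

Let E be the unknown flow. Total out = 4130 + E.
citric acid balance: 1719.5 + 0.495·E = 0.420·(4130 + E)
(0.495 − 0.420)·E = 0.420×4130 − 1719.5 = 15.06
E = 15.06 / 0.075 = 200.8 kg/h

200.8 kg/h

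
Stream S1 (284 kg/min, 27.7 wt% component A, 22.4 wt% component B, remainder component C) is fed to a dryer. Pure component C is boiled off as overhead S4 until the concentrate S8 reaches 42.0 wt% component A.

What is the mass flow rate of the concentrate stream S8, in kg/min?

187.3 kg/min

component A is conserved: 284×0.277 = 78.668 kg/min all reports to the concentrate.
Concentrate = 78.668/(target fraction) = 187.3 kg/min.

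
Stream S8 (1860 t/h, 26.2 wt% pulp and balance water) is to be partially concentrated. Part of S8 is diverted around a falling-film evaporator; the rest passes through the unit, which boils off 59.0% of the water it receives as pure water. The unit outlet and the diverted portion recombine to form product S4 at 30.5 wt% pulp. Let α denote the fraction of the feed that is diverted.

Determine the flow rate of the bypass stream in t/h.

1258 t/h

All 1860×0.262 = 487.32 t/h of pulp reaches S4, so S4 = 487.32/0.305 = 1597.8 t/h and vapour = 262.23 t/h.
The evaporator receives (1−α)·1860 of feed at 0.738 water and removes 0.590 of that water:
0.590×0.738×(1−α)×1860 = 262.23
(1−α) = 262.23/809.88 = 0.3238;  α = 0.6762.
Bypass flow = 0.6762×1860 = 1257.8 t/h.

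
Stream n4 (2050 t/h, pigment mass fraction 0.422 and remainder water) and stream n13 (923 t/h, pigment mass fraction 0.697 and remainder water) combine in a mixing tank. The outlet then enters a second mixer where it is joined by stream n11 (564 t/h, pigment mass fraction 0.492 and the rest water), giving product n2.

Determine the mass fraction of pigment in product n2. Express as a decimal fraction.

0.505

Overall, product flow = 3537 t/h.
pigment in = 2050×0.422 + 923×0.697 + 564×0.492 = 1785.9 t/h.
pigment fraction in n2 = 0.505.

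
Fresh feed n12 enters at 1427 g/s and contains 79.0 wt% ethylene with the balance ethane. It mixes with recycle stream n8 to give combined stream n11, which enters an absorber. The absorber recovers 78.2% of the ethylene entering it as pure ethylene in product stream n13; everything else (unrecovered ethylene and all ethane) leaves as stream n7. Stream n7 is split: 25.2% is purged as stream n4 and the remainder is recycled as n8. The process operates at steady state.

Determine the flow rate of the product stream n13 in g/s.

ethylene in n11: m_A = 1427×0.790 + (1−0.252)·(1−0.782)·m_A, so m_A = 1127.3/0.8369 = 1347 g/s.
Product n13 = 0.782×1347 = 1053.3 g/s.

1053 g/s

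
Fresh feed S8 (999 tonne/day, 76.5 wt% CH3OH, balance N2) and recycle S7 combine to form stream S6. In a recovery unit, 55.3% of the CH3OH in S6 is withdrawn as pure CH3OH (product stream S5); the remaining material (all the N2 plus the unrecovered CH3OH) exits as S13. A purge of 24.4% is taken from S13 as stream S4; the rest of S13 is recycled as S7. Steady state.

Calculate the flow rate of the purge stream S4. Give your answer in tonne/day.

N2 enters only via S8 and leaves only via the purge: 999×0.235 = 0.244×(N2 in S13), and the recovery unit passes all N2, so N2 in S6 = N2 in S13 = 962.15 tonne/day.
CH3OH in S6: m_A = 999×0.765 + (1−0.244)·(1−0.553)·m_A, so m_A = 764.24/0.6621 = 1154.3 tonne/day.
S13 = (1−0.553)×1154.3 + 962.15 = 1478.1 tonne/day.
Purge S4 = 0.244×1478.1 = 360.66 tonne/day.

360.7 tonne/day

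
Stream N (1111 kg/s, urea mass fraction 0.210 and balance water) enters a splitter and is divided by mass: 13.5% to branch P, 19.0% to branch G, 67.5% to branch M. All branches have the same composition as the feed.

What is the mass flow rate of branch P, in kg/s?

150 kg/s

Branch P flow = 0.135×1111 = 149.99 kg/s.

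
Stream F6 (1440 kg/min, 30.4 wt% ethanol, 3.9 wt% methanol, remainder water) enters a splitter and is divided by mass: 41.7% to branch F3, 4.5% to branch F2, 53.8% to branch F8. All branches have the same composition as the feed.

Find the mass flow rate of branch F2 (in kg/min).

64.8 kg/min

Branch F2 flow = 0.045×1440 = 64.8 kg/min.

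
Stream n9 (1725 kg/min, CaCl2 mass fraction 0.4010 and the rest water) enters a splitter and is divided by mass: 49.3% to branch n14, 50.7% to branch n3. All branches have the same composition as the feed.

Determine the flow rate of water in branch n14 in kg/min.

Branch n14 total = 0.493×1725 = 850.42 kg/min.
water in n14 = 0.599×850.42 = 509.4 kg/min.

509.4 kg/min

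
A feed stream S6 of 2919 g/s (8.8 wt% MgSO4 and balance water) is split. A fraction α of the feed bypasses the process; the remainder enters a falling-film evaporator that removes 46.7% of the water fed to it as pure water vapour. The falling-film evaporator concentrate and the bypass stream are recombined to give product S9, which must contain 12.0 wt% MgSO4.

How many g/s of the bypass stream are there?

All 2919×0.088 = 256.87 g/s of MgSO4 reaches S9, so S9 = 256.87/0.120 = 2140.6 g/s and vapour = 778.4 g/s.
The evaporator receives (1−α)·2919 of feed at 0.912 water and removes 0.467 of that water:
0.467×0.912×(1−α)×2919 = 778.4
(1−α) = 778.4/1243.2 = 0.6261;  α = 0.3739.
Bypass flow = 0.3739×2919 = 1091.4 g/s.

1091 g/s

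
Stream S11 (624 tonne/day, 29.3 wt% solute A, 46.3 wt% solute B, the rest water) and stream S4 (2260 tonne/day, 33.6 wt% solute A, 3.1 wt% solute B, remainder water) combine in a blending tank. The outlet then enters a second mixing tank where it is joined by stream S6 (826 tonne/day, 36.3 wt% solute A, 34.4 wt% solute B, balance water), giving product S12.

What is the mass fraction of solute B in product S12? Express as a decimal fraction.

Overall, product flow = 3710 tonne/day.
solute B in = 624×0.463 + 2260×0.031 + 826×0.344 = 643.12 tonne/day.
solute B fraction in S12 = 0.173.

0.173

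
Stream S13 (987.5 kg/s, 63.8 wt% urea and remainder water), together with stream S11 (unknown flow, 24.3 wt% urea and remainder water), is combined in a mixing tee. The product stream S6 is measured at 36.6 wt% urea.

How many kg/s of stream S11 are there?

Let S11 be the unknown flow. Total out = 987.5 + S11.
urea balance: 630.02 + 0.243·S11 = 0.366·(987.5 + S11)
(0.243 − 0.366)·S11 = 0.366×987.5 − 630.02 = -268.6
S11 = -268.6 / -0.123 = 2183.7 kg/s

2184 kg/s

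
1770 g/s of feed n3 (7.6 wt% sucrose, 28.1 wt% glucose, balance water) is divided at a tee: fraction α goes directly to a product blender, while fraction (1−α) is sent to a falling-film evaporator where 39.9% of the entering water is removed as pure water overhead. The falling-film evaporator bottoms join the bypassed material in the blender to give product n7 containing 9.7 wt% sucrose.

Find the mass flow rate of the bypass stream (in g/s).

276.4 g/s

All 1770×0.076 = 134.52 g/s of sucrose reaches n7, so n7 = 134.52/0.097 = 1386.8 g/s and vapour = 383.2 g/s.
The evaporator receives (1−α)·1770 of feed at 0.643 water and removes 0.399 of that water:
0.399×0.643×(1−α)×1770 = 383.2
(1−α) = 383.2/454.11 = 0.8438;  α = 0.1562.
Bypass flow = 0.1562×1770 = 276.39 g/s.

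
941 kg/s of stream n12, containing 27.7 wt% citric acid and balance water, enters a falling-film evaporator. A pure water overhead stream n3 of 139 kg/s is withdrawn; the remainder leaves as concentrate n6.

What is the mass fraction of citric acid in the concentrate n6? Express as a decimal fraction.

citric acid is not removed: 941×0.277 = 260.66 kg/s of citric acid enters n6.
Concentrate = 941 − 139 = 802 kg/s.
Mass fraction = 260.66/802 = 0.3250.

0.3250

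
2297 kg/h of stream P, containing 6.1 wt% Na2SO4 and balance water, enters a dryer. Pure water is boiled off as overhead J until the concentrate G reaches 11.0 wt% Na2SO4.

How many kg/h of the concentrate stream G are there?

Na2SO4 is conserved: 2297×0.061 = 140.12 kg/h all reports to the concentrate.
Concentrate = 140.12/(target fraction) = 1273.8 kg/h.

1274 kg/h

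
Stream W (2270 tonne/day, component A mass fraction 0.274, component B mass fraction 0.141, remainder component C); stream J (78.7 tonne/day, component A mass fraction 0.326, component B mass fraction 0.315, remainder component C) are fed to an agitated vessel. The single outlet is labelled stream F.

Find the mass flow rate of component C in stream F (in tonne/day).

component C out = component C in = 2270×0.585 + 78.7×0.359 = 1356.2 tonne/day.

1356 tonne/day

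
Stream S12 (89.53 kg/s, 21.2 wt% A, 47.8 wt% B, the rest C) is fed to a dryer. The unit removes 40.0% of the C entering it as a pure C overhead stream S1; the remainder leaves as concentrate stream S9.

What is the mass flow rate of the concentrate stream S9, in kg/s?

C entering = 89.53×0.310 = 27.754 kg/s; overhead removed = 0.400×27.754 = 11.102 kg/s.
Concentrate = 89.53 − 11.102 = 78.428 kg/s.

78.43 kg/s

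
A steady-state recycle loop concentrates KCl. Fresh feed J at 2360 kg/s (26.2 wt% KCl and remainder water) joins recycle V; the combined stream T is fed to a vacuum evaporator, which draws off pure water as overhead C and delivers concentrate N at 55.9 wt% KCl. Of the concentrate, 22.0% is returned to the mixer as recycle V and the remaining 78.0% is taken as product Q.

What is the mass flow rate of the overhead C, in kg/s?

Overall KCl balance (none leaves overhead): KCl in fresh feed = KCl in product, i.e. 2360×0.262 = (1−0.220)·N·0.559.
N = 618.32/(0.559×0.780) = 1418.1 kg/s.
Recycle V = 0.220×1418.1 = 311.98 kg/s.
Combined feed T = 2360 + 311.98 = 2672 kg/s.
Overhead C = T − N = 2672 − 1418.1 = 1253.9 kg/s.

1254 kg/s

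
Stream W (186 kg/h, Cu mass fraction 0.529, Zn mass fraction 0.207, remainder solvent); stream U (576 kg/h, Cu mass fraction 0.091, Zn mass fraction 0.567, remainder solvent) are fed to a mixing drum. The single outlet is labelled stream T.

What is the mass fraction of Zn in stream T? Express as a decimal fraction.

0.479

Total flow out = 186 + 576 = 762 kg/h.
Zn in = 186×0.207 + 576×0.567 = 365.09 kg/h.
Zn mass fraction in T = 365.09/762 = 0.479.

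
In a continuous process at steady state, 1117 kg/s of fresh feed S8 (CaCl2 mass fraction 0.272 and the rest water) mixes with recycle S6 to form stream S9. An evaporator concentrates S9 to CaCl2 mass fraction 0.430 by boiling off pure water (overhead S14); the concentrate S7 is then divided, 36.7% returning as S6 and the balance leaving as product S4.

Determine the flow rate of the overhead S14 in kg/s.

Overall CaCl2 balance (none leaves overhead): CaCl2 in fresh feed = CaCl2 in product, i.e. 1117×0.272 = (1−0.367)·S7·0.430.
S7 = 303.82/(0.430×0.633) = 1116.2 kg/s.
Recycle S6 = 0.367×1116.2 = 409.65 kg/s.
Combined feed S9 = 1117 + 409.65 = 1526.7 kg/s.
Overhead S14 = S9 − S7 = 1526.7 − 1116.2 = 410.43 kg/s.

410.4 kg/s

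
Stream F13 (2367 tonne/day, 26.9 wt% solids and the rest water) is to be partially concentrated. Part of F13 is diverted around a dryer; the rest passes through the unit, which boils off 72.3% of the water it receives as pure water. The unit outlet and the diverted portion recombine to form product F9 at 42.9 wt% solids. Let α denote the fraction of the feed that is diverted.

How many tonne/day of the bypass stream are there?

All 2367×0.269 = 636.72 tonne/day of solids reaches F9, so F9 = 636.72/0.429 = 1484.2 tonne/day and vapour = 882.8 tonne/day.
The evaporator receives (1−α)·2367 of feed at 0.731 water and removes 0.723 of that water:
0.723×0.731×(1−α)×2367 = 882.8
(1−α) = 882.8/1251 = 0.7057;  α = 0.2943.
Bypass flow = 0.2943×2367 = 696.66 tonne/day.

696.7 tonne/day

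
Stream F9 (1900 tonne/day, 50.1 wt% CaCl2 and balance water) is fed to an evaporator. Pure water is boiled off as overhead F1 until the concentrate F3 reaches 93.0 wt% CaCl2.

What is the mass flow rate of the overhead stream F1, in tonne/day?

CaCl2 is conserved: 1900×0.501 = 951.9 tonne/day all reports to the concentrate.
Concentrate = 951.9/(target fraction) = 1023.5 tonne/day.
Overhead = 1900 − 1023.5 = 876.45 tonne/day.

876.5 tonne/day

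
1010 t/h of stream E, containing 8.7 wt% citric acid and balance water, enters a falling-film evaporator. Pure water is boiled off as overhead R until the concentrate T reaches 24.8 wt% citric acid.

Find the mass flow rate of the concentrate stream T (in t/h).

354.3 t/h

citric acid is conserved: 1010×0.087 = 87.87 t/h all reports to the concentrate.
Concentrate = 87.87/(target fraction) = 354.31 t/h.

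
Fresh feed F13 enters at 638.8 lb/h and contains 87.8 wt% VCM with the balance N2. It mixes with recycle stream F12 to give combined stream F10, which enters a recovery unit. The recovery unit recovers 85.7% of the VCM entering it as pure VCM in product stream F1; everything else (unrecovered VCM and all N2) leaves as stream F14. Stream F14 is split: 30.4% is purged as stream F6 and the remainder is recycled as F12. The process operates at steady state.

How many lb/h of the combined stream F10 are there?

N2 enters only via F13 and leaves only via the purge: 638.8×0.122 = 0.304×(N2 in F14), and the recovery unit passes all N2, so N2 in F10 = N2 in F14 = 256.36 lb/h.
VCM in F10: m_A = 638.8×0.878 + (1−0.304)·(1−0.857)·m_A, so m_A = 560.87/0.9005 = 622.86 lb/h.
F10 = 622.86 + 256.36 = 879.22 lb/h.

879.2 lb/h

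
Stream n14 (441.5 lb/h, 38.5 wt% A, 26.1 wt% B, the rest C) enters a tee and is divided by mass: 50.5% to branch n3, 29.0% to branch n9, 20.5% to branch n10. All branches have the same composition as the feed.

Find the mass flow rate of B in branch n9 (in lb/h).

Branch n9 total = 0.290×441.5 = 128.03 lb/h.
B in n9 = 0.261×128.03 = 33.417 lb/h.

33.42 lb/h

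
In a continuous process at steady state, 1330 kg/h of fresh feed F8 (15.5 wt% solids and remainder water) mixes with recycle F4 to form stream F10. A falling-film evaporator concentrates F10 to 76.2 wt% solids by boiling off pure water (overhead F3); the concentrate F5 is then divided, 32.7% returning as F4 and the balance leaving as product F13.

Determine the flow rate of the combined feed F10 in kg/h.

1461 kg/h

Overall solids balance (none leaves overhead): solids in fresh feed = solids in product, i.e. 1330×0.155 = (1−0.327)·F5·0.762.
F5 = 206.15/(0.762×0.673) = 401.99 kg/h.
Recycle F4 = 0.327×401.99 = 131.45 kg/h.
Combined feed F10 = 1330 + 131.45 = 1461.5 kg/h.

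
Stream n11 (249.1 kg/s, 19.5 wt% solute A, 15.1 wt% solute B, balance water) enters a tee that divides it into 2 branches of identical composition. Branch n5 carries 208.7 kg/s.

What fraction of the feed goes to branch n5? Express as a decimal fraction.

Fraction to n5 = 208.7/249.1 = 0.8378.

0.838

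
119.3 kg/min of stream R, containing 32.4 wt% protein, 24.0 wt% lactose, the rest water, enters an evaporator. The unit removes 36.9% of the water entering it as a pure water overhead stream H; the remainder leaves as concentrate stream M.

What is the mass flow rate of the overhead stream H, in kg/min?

19.19 kg/min

water entering = 119.3×0.436 = 52.015 kg/min; overhead removed = 0.369×52.015 = 19.193 kg/min.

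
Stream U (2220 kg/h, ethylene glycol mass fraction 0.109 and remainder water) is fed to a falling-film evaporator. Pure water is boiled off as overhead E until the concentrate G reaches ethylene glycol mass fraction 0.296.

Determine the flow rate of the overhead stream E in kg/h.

ethylene glycol is conserved: 2220×0.109 = 241.98 kg/h all reports to the concentrate.
Concentrate = 241.98/(target fraction) = 817.5 kg/h.
Overhead = 2220 − 817.5 = 1402.5 kg/h.

1402 kg/h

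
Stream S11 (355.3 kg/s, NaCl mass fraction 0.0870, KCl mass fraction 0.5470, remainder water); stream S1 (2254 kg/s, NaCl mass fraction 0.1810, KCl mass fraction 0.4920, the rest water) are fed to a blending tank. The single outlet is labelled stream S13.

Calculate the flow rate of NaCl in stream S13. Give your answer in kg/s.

NaCl out = NaCl in = 355.3×0.087 + 2254×0.181 = 438.89 kg/s.

438.9 kg/s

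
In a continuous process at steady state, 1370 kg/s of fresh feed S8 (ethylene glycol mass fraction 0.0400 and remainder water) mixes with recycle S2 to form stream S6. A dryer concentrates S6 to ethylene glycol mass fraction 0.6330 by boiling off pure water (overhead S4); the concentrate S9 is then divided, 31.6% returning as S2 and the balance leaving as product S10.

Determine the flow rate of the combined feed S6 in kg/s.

Overall ethylene glycol balance (none leaves overhead): ethylene glycol in fresh feed = ethylene glycol in product, i.e. 1370×0.040 = (1−0.316)·S9·0.633.
S9 = 54.8/(0.633×0.684) = 126.57 kg/s.
Recycle S2 = 0.316×126.57 = 39.995 kg/s.
Combined feed S6 = 1370 + 39.995 = 1410 kg/s.

1410 kg/s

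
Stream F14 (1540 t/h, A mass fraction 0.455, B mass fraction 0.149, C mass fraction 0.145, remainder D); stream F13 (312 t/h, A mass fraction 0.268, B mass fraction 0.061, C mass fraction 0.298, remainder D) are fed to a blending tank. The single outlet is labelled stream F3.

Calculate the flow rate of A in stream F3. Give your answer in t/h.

A out = A in = 1540×0.455 + 312×0.268 = 784.32 t/h.

784.3 t/h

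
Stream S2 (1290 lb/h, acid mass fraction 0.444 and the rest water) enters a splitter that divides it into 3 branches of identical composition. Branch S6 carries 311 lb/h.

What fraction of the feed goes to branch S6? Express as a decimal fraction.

0.241

Fraction to S6 = 311/1290 = 0.2411.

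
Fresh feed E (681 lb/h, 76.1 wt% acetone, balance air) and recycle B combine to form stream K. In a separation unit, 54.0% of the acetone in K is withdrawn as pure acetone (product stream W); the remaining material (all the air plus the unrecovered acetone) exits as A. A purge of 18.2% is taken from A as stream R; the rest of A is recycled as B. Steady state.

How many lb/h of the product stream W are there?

acetone in K: m_A = 681×0.761 + (1−0.182)·(1−0.540)·m_A, so m_A = 518.24/0.6237 = 830.89 lb/h.
Product W = 0.540×830.89 = 448.68 lb/h.

448.7 lb/h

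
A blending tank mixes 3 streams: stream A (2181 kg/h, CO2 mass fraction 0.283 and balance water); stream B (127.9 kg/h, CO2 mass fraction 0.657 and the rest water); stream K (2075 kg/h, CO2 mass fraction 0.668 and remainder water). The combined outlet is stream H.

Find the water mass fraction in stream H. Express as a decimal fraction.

0.524

Total flow out = 2181 + 127.9 + 2075 = 4383.9 kg/h.
water in = 2181×0.717 + 127.9×0.343 + 2075×0.332 = 2296.5 kg/h.
water mass fraction in H = 2296.5/4383.9 = 0.524.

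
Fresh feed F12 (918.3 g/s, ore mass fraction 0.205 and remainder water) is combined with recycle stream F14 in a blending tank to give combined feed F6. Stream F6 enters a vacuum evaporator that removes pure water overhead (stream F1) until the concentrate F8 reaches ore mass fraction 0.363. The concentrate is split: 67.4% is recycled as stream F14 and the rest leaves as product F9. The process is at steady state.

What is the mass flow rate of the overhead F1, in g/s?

Overall ore balance (none leaves overhead): ore in fresh feed = ore in product, i.e. 918.3×0.205 = (1−0.674)·F8·0.363.
F8 = 188.25/(0.363×0.326) = 1590.8 g/s.
Recycle F14 = 0.674×1590.8 = 1072.2 g/s.
Combined feed F6 = 918.3 + 1072.2 = 1990.5 g/s.
Overhead F1 = F6 − F8 = 1990.5 − 1590.8 = 399.7 g/s.

399.7 g/s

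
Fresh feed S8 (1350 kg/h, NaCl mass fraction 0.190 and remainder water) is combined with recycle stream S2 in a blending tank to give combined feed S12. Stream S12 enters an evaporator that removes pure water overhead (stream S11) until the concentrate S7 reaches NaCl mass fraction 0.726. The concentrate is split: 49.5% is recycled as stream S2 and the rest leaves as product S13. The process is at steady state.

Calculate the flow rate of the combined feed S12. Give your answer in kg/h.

1696 kg/h

Overall NaCl balance (none leaves overhead): NaCl in fresh feed = NaCl in product, i.e. 1350×0.190 = (1−0.495)·S7·0.726.
S7 = 256.5/(0.726×0.505) = 699.62 kg/h.
Recycle S2 = 0.495×699.62 = 346.31 kg/h.
Combined feed S12 = 1350 + 346.31 = 1696.3 kg/h.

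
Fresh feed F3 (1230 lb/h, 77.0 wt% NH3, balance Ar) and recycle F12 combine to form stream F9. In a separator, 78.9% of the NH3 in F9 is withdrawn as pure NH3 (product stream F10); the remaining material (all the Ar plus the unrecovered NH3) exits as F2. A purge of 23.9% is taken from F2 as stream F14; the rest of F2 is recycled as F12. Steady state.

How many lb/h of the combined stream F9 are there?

Ar enters only via F3 and leaves only via the purge: 1230×0.230 = 0.239×(Ar in F2), and the separator passes all Ar, so Ar in F9 = Ar in F2 = 1183.7 lb/h.
NH3 in F9: m_A = 1230×0.770 + (1−0.239)·(1−0.789)·m_A, so m_A = 947.1/0.8394 = 1128.3 lb/h.
F9 = 1128.3 + 1183.7 = 2311.9 lb/h.

2312 lb/h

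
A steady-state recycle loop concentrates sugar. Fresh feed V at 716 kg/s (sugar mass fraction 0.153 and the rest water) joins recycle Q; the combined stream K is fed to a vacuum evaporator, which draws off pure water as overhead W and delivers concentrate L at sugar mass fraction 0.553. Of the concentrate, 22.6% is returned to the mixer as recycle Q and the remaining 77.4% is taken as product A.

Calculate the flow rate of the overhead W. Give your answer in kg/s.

Overall sugar balance (none leaves overhead): sugar in fresh feed = sugar in product, i.e. 716×0.153 = (1−0.226)·L·0.553.
L = 109.55/(0.553×0.774) = 255.94 kg/s.
Recycle Q = 0.226×255.94 = 57.842 kg/s.
Combined feed K = 716 + 57.842 = 773.84 kg/s.
Overhead W = K − L = 773.84 − 255.94 = 517.9 kg/s.

517.9 kg/s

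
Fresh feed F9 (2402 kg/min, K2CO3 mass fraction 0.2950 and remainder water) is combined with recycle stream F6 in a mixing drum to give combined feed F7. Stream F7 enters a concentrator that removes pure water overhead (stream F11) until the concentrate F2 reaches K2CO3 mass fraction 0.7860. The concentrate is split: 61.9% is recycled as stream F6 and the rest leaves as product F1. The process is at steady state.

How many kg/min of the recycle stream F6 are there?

Overall K2CO3 balance (none leaves overhead): K2CO3 in fresh feed = K2CO3 in product, i.e. 2402×0.295 = (1−0.619)·F2·0.786.
F2 = 708.59/(0.786×0.381) = 2366.2 kg/min.
Recycle F6 = 0.619×2366.2 = 1464.7 kg/min.

1465 kg/min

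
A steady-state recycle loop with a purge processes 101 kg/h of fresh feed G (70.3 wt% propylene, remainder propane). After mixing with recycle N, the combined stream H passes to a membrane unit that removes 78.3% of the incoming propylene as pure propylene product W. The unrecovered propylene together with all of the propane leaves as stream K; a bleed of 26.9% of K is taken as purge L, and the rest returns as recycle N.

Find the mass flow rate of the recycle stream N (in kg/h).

94.9 kg/h

propane enters only via G and leaves only via the purge: 101×0.297 = 0.269×(propane in K), and the membrane unit passes all propane, so propane in H = propane in K = 111.51 kg/h.
propylene in H: m_A = 101×0.703 + (1−0.269)·(1−0.783)·m_A, so m_A = 71.003/0.8414 = 84.389 kg/h.
K = (1−0.783)×84.389 + 111.51 = 129.83 kg/h.
Recycle N = (1−0.269)×129.83 = 94.902 kg/h.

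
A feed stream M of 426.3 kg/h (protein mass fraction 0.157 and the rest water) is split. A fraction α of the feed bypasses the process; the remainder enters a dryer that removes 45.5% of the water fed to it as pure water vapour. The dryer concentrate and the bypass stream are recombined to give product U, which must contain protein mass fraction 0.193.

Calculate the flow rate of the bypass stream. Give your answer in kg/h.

219 kg/h

All 426.3×0.157 = 66.929 kg/h of protein reaches U, so U = 66.929/0.193 = 346.78 kg/h and vapour = 79.517 kg/h.
The evaporator receives (1−α)·426.3 of feed at 0.843 water and removes 0.455 of that water:
0.455×0.843×(1−α)×426.3 = 79.517
(1−α) = 79.517/163.51 = 0.4863;  α = 0.5137.
Bypass flow = 0.5137×426.3 = 218.99 kg/h.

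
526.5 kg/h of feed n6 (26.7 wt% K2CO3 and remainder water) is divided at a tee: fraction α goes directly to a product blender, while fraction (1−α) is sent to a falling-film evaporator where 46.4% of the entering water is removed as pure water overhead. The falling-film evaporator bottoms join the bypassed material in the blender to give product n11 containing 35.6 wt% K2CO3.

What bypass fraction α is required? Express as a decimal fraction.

All 526.5×0.267 = 140.58 kg/h of K2CO3 reaches n11, so n11 = 140.58/0.356 = 394.88 kg/h and vapour = 131.62 kg/h.
The evaporator receives (1−α)·526.5 of feed at 0.733 water and removes 0.464 of that water:
0.464×0.733×(1−α)×526.5 = 131.62
(1−α) = 131.62/179.07 = 0.7351;  α = 0.2649.

0.265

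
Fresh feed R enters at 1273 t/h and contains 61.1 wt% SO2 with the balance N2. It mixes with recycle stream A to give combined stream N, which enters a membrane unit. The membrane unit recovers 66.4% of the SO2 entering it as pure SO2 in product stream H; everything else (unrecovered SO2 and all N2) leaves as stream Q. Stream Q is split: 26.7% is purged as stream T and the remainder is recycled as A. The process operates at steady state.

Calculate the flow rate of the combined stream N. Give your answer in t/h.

N2 enters only via R and leaves only via the purge: 1273×0.389 = 0.267×(N2 in Q), and the membrane unit passes all N2, so N2 in N = N2 in Q = 1854.7 t/h.
SO2 in N: m_A = 1273×0.611 + (1−0.267)·(1−0.664)·m_A, so m_A = 777.8/0.7537 = 1032 t/h.
N = 1032 + 1854.7 = 2886.6 t/h.

2887 t/h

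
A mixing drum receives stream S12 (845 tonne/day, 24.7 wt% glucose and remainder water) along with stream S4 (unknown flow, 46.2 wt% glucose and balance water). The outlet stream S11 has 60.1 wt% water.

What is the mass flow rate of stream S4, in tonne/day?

2039 tonne/day

Let S4 be the unknown flow. Total out = 845 + S4.
water balance: 636.28 + 0.538·S4 = 0.601·(845 + S4)
(0.538 − 0.601)·S4 = 0.601×845 − 636.28 = -128.44
S4 = -128.44 / -0.063 = 2038.7 tonne/day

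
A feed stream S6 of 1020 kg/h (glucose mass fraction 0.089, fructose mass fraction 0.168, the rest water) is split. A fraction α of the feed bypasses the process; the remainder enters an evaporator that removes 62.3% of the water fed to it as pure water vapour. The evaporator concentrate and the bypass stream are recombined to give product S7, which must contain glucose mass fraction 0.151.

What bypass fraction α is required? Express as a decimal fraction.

All 1020×0.089 = 90.78 kg/h of glucose reaches S7, so S7 = 90.78/0.151 = 601.19 kg/h and vapour = 418.81 kg/h.
The evaporator receives (1−α)·1020 of feed at 0.743 water and removes 0.623 of that water:
0.623×0.743×(1−α)×1020 = 418.81
(1−α) = 418.81/472.15 = 0.8870;  α = 0.1130.

0.113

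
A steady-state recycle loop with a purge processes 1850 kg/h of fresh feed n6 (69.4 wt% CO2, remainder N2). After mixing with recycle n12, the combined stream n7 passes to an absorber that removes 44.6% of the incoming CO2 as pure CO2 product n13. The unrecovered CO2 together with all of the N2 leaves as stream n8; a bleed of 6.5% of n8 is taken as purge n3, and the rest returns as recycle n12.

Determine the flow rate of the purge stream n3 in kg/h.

662 kg/h

N2 enters only via n6 and leaves only via the purge: 1850×0.306 = 0.065×(N2 in n8), and the absorber passes all N2, so N2 in n7 = N2 in n8 = 8709.2 kg/h.
CO2 in n7: m_A = 1850×0.694 + (1−0.065)·(1−0.446)·m_A, so m_A = 1283.9/0.4820 = 2663.6 kg/h.
n8 = (1−0.446)×2663.6 + 8709.2 = 10185 kg/h.
Purge n3 = 0.065×10185 = 662.02 kg/h.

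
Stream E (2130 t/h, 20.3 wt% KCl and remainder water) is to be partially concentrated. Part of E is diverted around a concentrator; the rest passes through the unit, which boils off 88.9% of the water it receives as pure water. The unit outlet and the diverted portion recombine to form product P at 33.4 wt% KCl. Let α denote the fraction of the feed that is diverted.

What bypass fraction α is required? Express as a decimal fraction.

0.446

All 2130×0.203 = 432.39 t/h of KCl reaches P, so P = 432.39/0.334 = 1294.6 t/h and vapour = 835.42 t/h.
The evaporator receives (1−α)·2130 of feed at 0.797 water and removes 0.889 of that water:
0.889×0.797×(1−α)×2130 = 835.42
(1−α) = 835.42/1509.2 = 0.5536;  α = 0.4464.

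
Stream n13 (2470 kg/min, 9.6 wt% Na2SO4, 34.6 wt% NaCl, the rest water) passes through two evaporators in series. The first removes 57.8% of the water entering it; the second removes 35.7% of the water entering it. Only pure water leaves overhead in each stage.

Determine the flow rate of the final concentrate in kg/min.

1466 kg/min

water in feed = 2470×0.558 = 1378.3 kg/min.
After stage 1: water left = (1−0.578)×1378.3 = 581.63; stream total = 1673.4 kg/min.
After stage 2: water left = (1−0.357)×581.63 = 373.99; final concentrate = 1465.7 kg/min.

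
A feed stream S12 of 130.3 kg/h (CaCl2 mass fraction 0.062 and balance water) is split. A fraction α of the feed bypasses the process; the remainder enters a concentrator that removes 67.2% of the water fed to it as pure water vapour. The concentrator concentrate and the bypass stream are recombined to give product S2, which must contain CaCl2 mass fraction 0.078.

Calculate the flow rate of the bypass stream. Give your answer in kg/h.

87.9 kg/h

All 130.3×0.062 = 8.0786 kg/h of CaCl2 reaches S2, so S2 = 8.0786/0.078 = 103.57 kg/h and vapour = 26.728 kg/h.
The evaporator receives (1−α)·130.3 of feed at 0.938 water and removes 0.672 of that water:
0.672×0.938×(1−α)×130.3 = 26.728
(1−α) = 26.728/82.133 = 0.3254;  α = 0.6746.
Bypass flow = 0.6746×130.3 = 87.897 kg/h.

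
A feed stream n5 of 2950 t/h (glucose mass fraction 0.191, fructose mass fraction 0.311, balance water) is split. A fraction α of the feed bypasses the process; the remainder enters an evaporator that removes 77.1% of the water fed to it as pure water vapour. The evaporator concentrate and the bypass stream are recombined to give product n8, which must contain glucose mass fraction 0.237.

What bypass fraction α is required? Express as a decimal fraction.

0.494

All 2950×0.191 = 563.45 t/h of glucose reaches n8, so n8 = 563.45/0.237 = 2377.4 t/h and vapour = 572.57 t/h.
The evaporator receives (1−α)·2950 of feed at 0.498 water and removes 0.771 of that water:
0.771×0.498×(1−α)×2950 = 572.57
(1−α) = 572.57/1132.7 = 0.5055;  α = 0.4945.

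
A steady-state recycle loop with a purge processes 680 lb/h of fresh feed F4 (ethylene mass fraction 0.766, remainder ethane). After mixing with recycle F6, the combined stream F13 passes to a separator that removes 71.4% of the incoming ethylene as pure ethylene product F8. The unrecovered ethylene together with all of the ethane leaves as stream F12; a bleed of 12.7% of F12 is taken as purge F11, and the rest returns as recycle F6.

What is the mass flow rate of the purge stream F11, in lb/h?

ethane enters only via F4 and leaves only via the purge: 680×0.234 = 0.127×(ethane in F12), and the separator passes all ethane, so ethane in F13 = ethane in F12 = 1252.9 lb/h.
ethylene in F13: m_A = 680×0.766 + (1−0.127)·(1−0.714)·m_A, so m_A = 520.88/0.7503 = 694.21 lb/h.
F12 = (1−0.714)×694.21 + 1252.9 = 1451.5 lb/h.
Purge F11 = 0.127×1451.5 = 184.34 lb/h.

184.3 lb/h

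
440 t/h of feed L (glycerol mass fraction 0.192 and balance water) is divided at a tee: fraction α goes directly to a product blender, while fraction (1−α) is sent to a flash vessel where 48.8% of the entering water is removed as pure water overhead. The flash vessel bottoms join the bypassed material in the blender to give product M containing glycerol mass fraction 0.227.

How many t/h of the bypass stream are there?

All 440×0.192 = 84.48 t/h of glycerol reaches M, so M = 84.48/0.227 = 372.16 t/h and vapour = 67.841 t/h.
The evaporator receives (1−α)·440 of feed at 0.808 water and removes 0.488 of that water:
0.488×0.808×(1−α)×440 = 67.841
(1−α) = 67.841/173.49 = 0.3910;  α = 0.6090.
Bypass flow = 0.6090×440 = 267.95 t/h.

267.9 t/h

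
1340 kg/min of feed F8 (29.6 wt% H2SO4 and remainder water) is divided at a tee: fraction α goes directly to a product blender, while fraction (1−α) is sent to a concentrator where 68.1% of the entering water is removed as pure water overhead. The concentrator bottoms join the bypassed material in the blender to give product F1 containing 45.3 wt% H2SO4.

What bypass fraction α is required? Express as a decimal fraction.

0.277

All 1340×0.296 = 396.64 kg/min of H2SO4 reaches F1, so F1 = 396.64/0.453 = 875.58 kg/min and vapour = 464.42 kg/min.
The evaporator receives (1−α)·1340 of feed at 0.704 water and removes 0.681 of that water:
0.681×0.704×(1−α)×1340 = 464.42
(1−α) = 464.42/642.43 = 0.7229;  α = 0.2771.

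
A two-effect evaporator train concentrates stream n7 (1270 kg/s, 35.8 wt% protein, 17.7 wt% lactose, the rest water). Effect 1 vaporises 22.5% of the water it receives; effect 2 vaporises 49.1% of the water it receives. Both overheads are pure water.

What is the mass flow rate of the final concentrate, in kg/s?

water in feed = 1270×0.465 = 590.55 kg/s.
After stage 1: water left = (1−0.225)×590.55 = 457.68; stream total = 1137.1 kg/s.
After stage 2: water left = (1−0.491)×457.68 = 232.96; final concentrate = 912.41 kg/s.

912.4 kg/s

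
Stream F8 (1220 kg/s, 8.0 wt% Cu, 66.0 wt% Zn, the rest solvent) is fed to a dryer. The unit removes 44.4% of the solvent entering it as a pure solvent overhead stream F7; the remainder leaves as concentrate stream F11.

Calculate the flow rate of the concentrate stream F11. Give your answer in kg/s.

1079 kg/s

solvent entering = 1220×0.260 = 317.2 kg/s; overhead removed = 0.444×317.2 = 140.84 kg/s.
Concentrate = 1220 − 140.84 = 1079.2 kg/s.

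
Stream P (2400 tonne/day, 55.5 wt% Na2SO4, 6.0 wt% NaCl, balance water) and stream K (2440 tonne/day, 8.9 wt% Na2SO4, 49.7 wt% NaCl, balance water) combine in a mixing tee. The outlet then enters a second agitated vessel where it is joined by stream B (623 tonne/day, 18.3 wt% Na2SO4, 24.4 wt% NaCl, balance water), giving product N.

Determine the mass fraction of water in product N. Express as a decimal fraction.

Overall, product flow = 5463 tonne/day.
water in = 2400×0.385 + 2440×0.414 + 623×0.573 = 2291.1 tonne/day.
water fraction in N = 0.419.

0.419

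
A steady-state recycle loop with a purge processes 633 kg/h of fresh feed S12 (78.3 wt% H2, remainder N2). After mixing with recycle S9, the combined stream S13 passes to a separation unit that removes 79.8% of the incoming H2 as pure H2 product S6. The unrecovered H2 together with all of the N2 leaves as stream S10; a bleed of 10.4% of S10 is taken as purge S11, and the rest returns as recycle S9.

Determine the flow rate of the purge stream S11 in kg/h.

N2 enters only via S12 and leaves only via the purge: 633×0.217 = 0.104×(N2 in S10), and the separation unit passes all N2, so N2 in S13 = N2 in S10 = 1320.8 kg/h.
H2 in S13: m_A = 633×0.783 + (1−0.104)·(1−0.798)·m_A, so m_A = 495.64/0.8190 = 605.17 kg/h.
S10 = (1−0.798)×605.17 + 1320.8 = 1443 kg/h.
Purge S11 = 0.104×1443 = 150.07 kg/h.

150.1 kg/h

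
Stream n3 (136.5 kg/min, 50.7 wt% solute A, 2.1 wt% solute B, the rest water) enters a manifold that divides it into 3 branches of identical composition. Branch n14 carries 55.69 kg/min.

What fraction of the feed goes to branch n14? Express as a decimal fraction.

0.408

Fraction to n14 = 55.69/136.5 = 0.4080.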